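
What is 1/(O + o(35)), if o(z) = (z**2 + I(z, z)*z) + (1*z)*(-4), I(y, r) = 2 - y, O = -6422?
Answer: -1/6492 ≈ -0.00015404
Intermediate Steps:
o(z) = z**2 - 4*z + z*(2 - z) (o(z) = (z**2 + (2 - z)*z) + (1*z)*(-4) = (z**2 + z*(2 - z)) + z*(-4) = (z**2 + z*(2 - z)) - 4*z = z**2 - 4*z + z*(2 - z))
1/(O + o(35)) = 1/(-6422 - 2*35) = 1/(-6422 - 70) = 1/(-6492) = -1/6492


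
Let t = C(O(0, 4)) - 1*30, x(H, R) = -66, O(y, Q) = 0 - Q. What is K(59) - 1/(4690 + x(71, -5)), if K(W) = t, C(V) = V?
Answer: -157217/4624 ≈ -34.000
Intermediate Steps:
O(y, Q) = -Q
t = -34 (t = -1*4 - 1*30 = -4 - 30 = -34)
K(W) = -34
K(59) - 1/(4690 + x(71, -5)) = -34 - 1/(4690 - 66) = -34 - 1/4624 = -157217/4624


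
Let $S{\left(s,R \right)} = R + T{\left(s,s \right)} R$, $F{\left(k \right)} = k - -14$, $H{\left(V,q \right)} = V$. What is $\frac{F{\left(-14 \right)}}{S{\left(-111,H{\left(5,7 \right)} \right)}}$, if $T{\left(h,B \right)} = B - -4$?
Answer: $0$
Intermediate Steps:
$T{\left(h,B \right)} = 4 + B$ ($T{\left(h,B \right)} = B + 4 = 4 + B$)
$F{\left(k \right)} = 14 + k$ ($F{\left(k \right)} = k + 14 = 14 + k$)
$S{\left(s,R \right)} = R + R \left(4 + s\right)$ ($S{\left(s,R \right)} = R + \left(4 + s\right) R = R + R \left(4 + s\right)$)
$\frac{F{\left(-14 \right)}}{S{\left(-111,H{\left(5,7 \right)} \right)}} = \frac{14 - 14}{5 \left(5 - 111\right)} = \frac{0}{5 \left(-106\right)} = \frac{0}{-530} = 0 \left(- \frac{1}{530}\right) = 0$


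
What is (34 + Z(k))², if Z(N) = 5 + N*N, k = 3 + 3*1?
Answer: 5625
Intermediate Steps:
k = 6 (k = 3 + 3 = 6)
Z(N) = 5 + N²
(34 + Z(k))² = (34 + (5 + 6²))² = (34 + (5 + 36))² = (34 + 41)² = 75² = 5625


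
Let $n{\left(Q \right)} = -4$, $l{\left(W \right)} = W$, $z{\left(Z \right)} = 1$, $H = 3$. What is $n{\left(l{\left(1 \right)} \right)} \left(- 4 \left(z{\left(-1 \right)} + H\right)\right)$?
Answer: $64$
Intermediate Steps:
$n{\left(l{\left(1 \right)} \right)} \left(- 4 \left(z{\left(-1 \right)} + H\right)\right) = - 4 \left(- 4 \left(1 + 3\right)\right) = - 4 \left(\left(-4\right) 4\right) = \left(-4\right) \left(-16\right) = 64$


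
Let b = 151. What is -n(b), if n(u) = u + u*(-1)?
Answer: 0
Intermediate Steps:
n(u) = 0 (n(u) = u - u = 0)
-n(b) = -1*0 = 0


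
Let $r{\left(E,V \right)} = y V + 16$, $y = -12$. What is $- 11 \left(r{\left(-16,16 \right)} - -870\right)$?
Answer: $-7634$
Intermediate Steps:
$r{\left(E,V \right)} = 16 - 12 V$ ($r{\left(E,V \right)} = - 12 V + 16 = 16 - 12 V$)
$- 11 \left(r{\left(-16,16 \right)} - -870\right) = - 11 \left(\left(16 - 192\right) - -870\right) = - 11 \left(\left(16 - 192\right) + 870\right) = - 11 \left(-176 + 870\right) = \left(-11\right) 694 = -7634$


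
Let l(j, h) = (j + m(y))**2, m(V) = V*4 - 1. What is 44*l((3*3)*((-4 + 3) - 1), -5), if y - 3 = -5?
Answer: 32076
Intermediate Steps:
y = -2 (y = 3 - 5 = -2)
m(V) = -1 + 4*V (m(V) = 4*V - 1 = -1 + 4*V)
l(j, h) = (-9 + j)**2 (l(j, h) = (j + (-1 + 4*(-2)))**2 = (j + (-1 - 8))**2 = (j - 9)**2 = (-9 + j)**2)
44*l((3*3)*((-4 + 3) - 1), -5) = 44*(-9 + (3*3)*((-4 + 3) - 1))**2 = 44*(-9 + 9*(-1 - 1))**2 = 44*(-9 + 9*(-2))**2 = 44*(-9 - 18)**2 = 44*(-27)**2 = 44*729 = 32076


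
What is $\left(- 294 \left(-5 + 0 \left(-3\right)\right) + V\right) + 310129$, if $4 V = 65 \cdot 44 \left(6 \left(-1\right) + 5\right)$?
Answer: $310884$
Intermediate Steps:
$V = -715$ ($V = \frac{65 \cdot 44 \left(6 \left(-1\right) + 5\right)}{4} = \frac{2860 \left(-6 + 5\right)}{4} = \frac{2860 \left(-1\right)}{4} = \frac{1}{4} \left(-2860\right) = -715$)
$\left(- 294 \left(-5 + 0 \left(-3\right)\right) + V\right) + 310129 = \left(- 294 \left(-5 + 0 \left(-3\right)\right) - 715\right) + 310129 = \left(- 294 \left(-5 + 0\right) - 715\right) + 310129 = \left(\left(-294\right) \left(-5\right) - 715\right) + 310129 = \left(1470 - 715\right) + 310129 = 755 + 310129 = 310884$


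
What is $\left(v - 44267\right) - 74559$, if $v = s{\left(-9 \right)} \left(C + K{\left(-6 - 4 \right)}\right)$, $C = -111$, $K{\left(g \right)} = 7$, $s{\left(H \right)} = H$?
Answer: $-117890$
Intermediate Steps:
$v = 936$ ($v = - 9 \left(-111 + 7\right) = \left(-9\right) \left(-104\right) = 936$)
$\left(v - 44267\right) - 74559 = \left(936 - 44267\right) - 74559 = -43331 - 74559 = -117890$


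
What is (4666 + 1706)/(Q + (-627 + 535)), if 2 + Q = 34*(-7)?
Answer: -1593/83 ≈ -19.193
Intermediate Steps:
Q = -240 (Q = -2 + 34*(-7) = -2 - 238 = -240)
(4666 + 1706)/(Q + (-627 + 535)) = (4666 + 1706)/(-240 + (-627 + 535)) = 6372/(-240 - 92) = 6372/(-332) = 6372*(-1/332) = -1593/83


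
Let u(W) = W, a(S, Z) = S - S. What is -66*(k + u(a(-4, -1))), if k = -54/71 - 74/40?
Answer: 122331/710 ≈ 172.30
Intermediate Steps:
a(S, Z) = 0
k = -3707/1420 (k = -54*1/71 - 74*1/40 = -54/71 - 37/20 = -3707/1420 ≈ -2.6106)
-66*(k + u(a(-4, -1))) = -66*(-3707/1420 + 0) = -66*(-3707/1420) = 122331/710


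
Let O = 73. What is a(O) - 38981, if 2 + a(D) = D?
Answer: -38910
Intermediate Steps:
a(D) = -2 + D
a(O) - 38981 = (-2 + 73) - 38981 = 71 - 38981 = -38910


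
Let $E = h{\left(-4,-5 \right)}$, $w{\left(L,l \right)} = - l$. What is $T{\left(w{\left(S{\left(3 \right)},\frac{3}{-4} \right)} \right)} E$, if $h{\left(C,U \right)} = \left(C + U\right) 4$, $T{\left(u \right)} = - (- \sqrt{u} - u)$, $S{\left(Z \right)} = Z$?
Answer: $-27 - 18 \sqrt{3} \approx -58.177$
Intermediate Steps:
$T{\left(u \right)} = u + \sqrt{u}$ ($T{\left(u \right)} = - (- u - \sqrt{u}) = u + \sqrt{u}$)
$h{\left(C,U \right)} = 4 C + 4 U$
$E = -36$ ($E = 4 \left(-4\right) + 4 \left(-5\right) = -16 - 20 = -36$)
$T{\left(w{\left(S{\left(3 \right)},\frac{3}{-4} \right)} \right)} E = \left(- \frac{3}{-4} + \sqrt{- \frac{3}{-4}}\right) \left(-36\right) = \left(- \frac{3 \left(-1\right)}{4} + \sqrt{- \frac{3 \left(-1\right)}{4}}\right) \left(-36\right) = \left(\left(-1\right) \left(- \frac{3}{4}\right) + \sqrt{\left(-1\right) \left(- \frac{3}{4}\right)}\right) \left(-36\right) = \left(\frac{3}{4} + \sqrt{\frac{3}{4}}\right) \left(-36\right) = \left(\frac{3}{4} + \frac{\sqrt{3}}{2}\right) \left(-36\right) = -27 - 18 \sqrt{3}$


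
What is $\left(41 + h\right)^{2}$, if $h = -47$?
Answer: $36$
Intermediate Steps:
$\left(41 + h\right)^{2} = \left(41 - 47\right)^{2} = \left(-6\right)^{2} = 36$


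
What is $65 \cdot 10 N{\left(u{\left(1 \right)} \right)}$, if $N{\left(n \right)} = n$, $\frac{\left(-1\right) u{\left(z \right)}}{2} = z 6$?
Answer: $-7800$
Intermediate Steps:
$u{\left(z \right)} = - 12 z$ ($u{\left(z \right)} = - 2 z 6 = - 2 \cdot 6 z = - 12 z$)
$65 \cdot 10 N{\left(u{\left(1 \right)} \right)} = 65 \cdot 10 \left(\left(-12\right) 1\right) = 650 \left(-12\right) = -7800$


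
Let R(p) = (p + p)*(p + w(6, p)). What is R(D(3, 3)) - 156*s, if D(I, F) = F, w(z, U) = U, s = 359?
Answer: -55968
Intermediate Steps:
R(p) = 4*p**2 (R(p) = (p + p)*(p + p) = (2*p)*(2*p) = 4*p**2)
R(D(3, 3)) - 156*s = 4*3**2 - 156*359 = 4*9 - 56004 = 36 - 56004 = -55968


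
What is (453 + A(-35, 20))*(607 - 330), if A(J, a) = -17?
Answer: 120772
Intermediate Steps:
(453 + A(-35, 20))*(607 - 330) = (453 - 17)*(607 - 330) = 436*277 = 120772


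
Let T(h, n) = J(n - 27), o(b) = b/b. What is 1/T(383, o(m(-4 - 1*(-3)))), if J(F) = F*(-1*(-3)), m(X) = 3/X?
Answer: -1/78 ≈ -0.012821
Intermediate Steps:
J(F) = 3*F (J(F) = F*3 = 3*F)
o(b) = 1
T(h, n) = -81 + 3*n (T(h, n) = 3*(n - 27) = 3*(-27 + n) = -81 + 3*n)
1/T(383, o(m(-4 - 1*(-3)))) = 1/(-81 + 3*1) = 1/(-81 + 3) = 1/(-78) = -1/78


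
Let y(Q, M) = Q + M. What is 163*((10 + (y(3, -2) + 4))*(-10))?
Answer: -24450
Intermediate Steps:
y(Q, M) = M + Q
163*((10 + (y(3, -2) + 4))*(-10)) = 163*((10 + ((-2 + 3) + 4))*(-10)) = 163*((10 + (1 + 4))*(-10)) = 163*((10 + 5)*(-10)) = 163*(15*(-10)) = 163*(-150) = -24450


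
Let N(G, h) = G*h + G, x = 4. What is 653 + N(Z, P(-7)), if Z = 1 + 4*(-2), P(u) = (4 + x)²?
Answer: 198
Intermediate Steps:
P(u) = 64 (P(u) = (4 + 4)² = 8² = 64)
Z = -7 (Z = 1 - 8 = -7)
N(G, h) = G + G*h
653 + N(Z, P(-7)) = 653 - 7*(1 + 64) = 653 - 7*65 = 653 - 455 = 198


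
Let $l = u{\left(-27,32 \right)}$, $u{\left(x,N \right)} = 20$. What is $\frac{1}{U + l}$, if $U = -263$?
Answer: $- \frac{1}{243} \approx -0.0041152$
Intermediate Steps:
$l = 20$
$\frac{1}{U + l} = \frac{1}{-263 + 20} = \frac{1}{-243} = - \frac{1}{243}$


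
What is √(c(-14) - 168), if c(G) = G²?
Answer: 2*√7 ≈ 5.2915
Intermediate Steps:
√(c(-14) - 168) = √((-14)² - 168) = √(196 - 168) = √28 = 2*√7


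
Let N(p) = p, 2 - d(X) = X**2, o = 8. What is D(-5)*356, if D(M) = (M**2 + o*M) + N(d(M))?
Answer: -13528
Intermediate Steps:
d(X) = 2 - X**2
D(M) = 2 + 8*M (D(M) = (M**2 + 8*M) + (2 - M**2) = 2 + 8*M)
D(-5)*356 = (2 + 8*(-5))*356 = (2 - 40)*356 = -38*356 = -13528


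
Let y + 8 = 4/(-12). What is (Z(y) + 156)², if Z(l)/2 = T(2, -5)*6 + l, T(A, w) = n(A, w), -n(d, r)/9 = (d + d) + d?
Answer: 2328676/9 ≈ 2.5874e+5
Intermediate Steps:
n(d, r) = -27*d (n(d, r) = -9*((d + d) + d) = -9*(2*d + d) = -27*d)
T(A, w) = -27*A
y = -25/3 (y = -8 + 4/(-12) = -8 + 4*(-1/12) = -8 - ⅓ = -25/3 ≈ -8.3333)
Z(l) = -648 + 2*l (Z(l) = 2*(-27*2*6 + l) = 2*(-54*6 + l) = 2*(-324 + l) = -648 + 2*l)
(Z(y) + 156)² = ((-648 + 2*(-25/3)) + 156)² = ((-648 - 50/3) + 156)² = (-1994/3 + 156)² = (-1526/3)² = 2328676/9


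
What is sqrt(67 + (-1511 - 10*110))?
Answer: 4*I*sqrt(159) ≈ 50.438*I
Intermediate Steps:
sqrt(67 + (-1511 - 10*110)) = sqrt(67 + (-1511 - 1100)) = sqrt(67 - 2611) = sqrt(-2544) = 4*I*sqrt(159)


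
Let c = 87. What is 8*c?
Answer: 696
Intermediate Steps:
8*c = 8*87 = 696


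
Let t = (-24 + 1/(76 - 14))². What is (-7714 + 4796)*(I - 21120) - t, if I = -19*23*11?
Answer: 290815555015/3844 ≈ 7.5654e+7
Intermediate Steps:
I = -4807 (I = -437*11 = -4807)
t = 2211169/3844 (t = (-24 + 1/62)² = (-1487/62)² = 2211169/3844 ≈ 575.23)
(-7714 + 4796)*(I - 21120) - t = (-7714 + 4796)*(-4807 - 21120) - 1*2211169/3844 = -2918*(-25927) - 2211169/3844 = 75654986 - 2211169/3844 = 290815555015/3844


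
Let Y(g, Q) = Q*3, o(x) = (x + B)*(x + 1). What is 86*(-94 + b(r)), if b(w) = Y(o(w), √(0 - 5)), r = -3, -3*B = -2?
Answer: -8084 + 258*I*√5 ≈ -8084.0 + 576.91*I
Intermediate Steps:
B = ⅔ (B = -⅓*(-2) = ⅔ ≈ 0.66667)
o(x) = (1 + x)*(⅔ + x) (o(x) = (x + ⅔)*(x + 1) = (⅔ + x)*(1 + x) = (1 + x)*(⅔ + x))
Y(g, Q) = 3*Q
b(w) = 3*I*√5 (b(w) = 3*√(0 - 5) = 3*√(-5) = 3*(I*√5) = 3*I*√5)
86*(-94 + b(r)) = 86*(-94 + 3*I*√5) = -8084 + 258*I*√5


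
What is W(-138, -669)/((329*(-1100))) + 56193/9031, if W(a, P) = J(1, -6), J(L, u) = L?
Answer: 1848748879/297119900 ≈ 6.2222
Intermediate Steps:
W(a, P) = 1
W(-138, -669)/((329*(-1100))) + 56193/9031 = 1/(329*(-1100)) + 56193/9031 = 1/(-361900) + 56193*(1/9031) = 1*(-1/361900) + 56193/9031 = -1/361900 + 56193/9031 = 1848748879/297119900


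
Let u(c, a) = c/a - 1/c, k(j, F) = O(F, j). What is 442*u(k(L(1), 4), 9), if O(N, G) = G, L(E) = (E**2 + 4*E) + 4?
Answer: 3536/9 ≈ 392.89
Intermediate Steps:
L(E) = 4 + E**2 + 4*E
k(j, F) = j
u(c, a) = -1/c + c/a
442*u(k(L(1), 4), 9) = 442*(-1/(4 + 1**2 + 4*1) + (4 + 1**2 + 4*1)/9) = 442*(-1/(4 + 1 + 4) + (4 + 1 + 4)*(1/9)) = 442*(-1/9 + 9*(1/9)) = 442*(-1*1/9 + 1) = 442*(-1/9 + 1) = 442*(8/9) = 3536/9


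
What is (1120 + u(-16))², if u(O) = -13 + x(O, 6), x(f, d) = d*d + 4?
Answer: 1315609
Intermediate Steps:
x(f, d) = 4 + d² (x(f, d) = d² + 4 = 4 + d²)
u(O) = 27 (u(O) = -13 + (4 + 6²) = -13 + (4 + 36) = -13 + 40 = 27)
(1120 + u(-16))² = (1120 + 27)² = 1147² = 1315609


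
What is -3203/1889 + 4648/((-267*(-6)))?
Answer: 1824433/1513089 ≈ 1.2058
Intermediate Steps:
-3203/1889 + 4648/((-267*(-6))) = -3203*1/1889 + 4648/1602 = -3203/1889 + 4648*(1/1602) = -3203/1889 + 2324/801 = 1824433/1513089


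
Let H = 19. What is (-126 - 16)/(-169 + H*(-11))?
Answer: 71/189 ≈ 0.37566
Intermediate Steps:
(-126 - 16)/(-169 + H*(-11)) = (-126 - 16)/(-169 + 19*(-11)) = -142/(-169 - 209) = -142/(-378) = -142*(-1/378) = 71/189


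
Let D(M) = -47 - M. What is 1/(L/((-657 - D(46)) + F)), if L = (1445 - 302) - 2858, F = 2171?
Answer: -1607/1715 ≈ -0.93703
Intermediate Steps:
L = -1715 (L = 1143 - 2858 = -1715)
1/(L/((-657 - D(46)) + F)) = 1/(-1715/((-657 - (-47 - 1*46)) + 2171)) = 1/(-1715/((-657 - (-47 - 46)) + 2171)) = 1/(-1715/((-657 - 1*(-93)) + 2171)) = 1/(-1715/((-657 + 93) + 2171)) = 1/(-1715/(-564 + 2171)) = 1/(-1715/1607) = -1607/1715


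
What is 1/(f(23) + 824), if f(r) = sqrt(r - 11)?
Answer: 206/169741 - sqrt(3)/339482 ≈ 0.0012085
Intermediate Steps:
f(r) = sqrt(-11 + r)
1/(f(23) + 824) = 1/(sqrt(-11 + 23) + 824) = 1/(sqrt(12) + 824) = 1/(2*sqrt(3) + 824) = 1/(824 + 2*sqrt(3))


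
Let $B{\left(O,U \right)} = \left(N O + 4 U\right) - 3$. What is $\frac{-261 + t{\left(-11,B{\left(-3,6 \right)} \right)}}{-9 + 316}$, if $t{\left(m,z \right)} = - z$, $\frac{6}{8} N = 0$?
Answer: $- \frac{282}{307} \approx -0.91857$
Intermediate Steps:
$N = 0$ ($N = \frac{4}{3} \cdot 0 = 0$)
$B{\left(O,U \right)} = -3 + 4 U$ ($B{\left(O,U \right)} = \left(0 O + 4 U\right) - 3 = \left(0 + 4 U\right) - 3 = 4 U - 3 = -3 + 4 U$)
$\frac{-261 + t{\left(-11,B{\left(-3,6 \right)} \right)}}{-9 + 316} = \frac{-261 - \left(-3 + 4 \cdot 6\right)}{-9 + 316} = \frac{-261 - \left(-3 + 24\right)}{307} = \left(-261 - 21\right) \frac{1}{307} = \left(-282\right) \frac{1}{307} = - \frac{282}{307}$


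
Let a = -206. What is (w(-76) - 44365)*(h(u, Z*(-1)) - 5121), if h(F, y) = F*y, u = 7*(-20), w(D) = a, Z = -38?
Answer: 465365811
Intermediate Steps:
w(D) = -206
u = -140
(w(-76) - 44365)*(h(u, Z*(-1)) - 5121) = (-206 - 44365)*(-(-5320)*(-1) - 5121) = -44571*(-140*38 - 5121) = -44571*(-5320 - 5121) = -44571*(-10441) = 465365811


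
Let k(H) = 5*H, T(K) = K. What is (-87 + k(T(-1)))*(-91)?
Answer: 8372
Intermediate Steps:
(-87 + k(T(-1)))*(-91) = (-87 + 5*(-1))*(-91) = (-87 - 5)*(-91) = -92*(-91) = 8372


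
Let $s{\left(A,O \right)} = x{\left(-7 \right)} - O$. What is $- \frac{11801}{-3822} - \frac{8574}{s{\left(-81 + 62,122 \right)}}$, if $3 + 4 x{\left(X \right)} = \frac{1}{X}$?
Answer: $\frac{17743093}{243334} \approx 72.917$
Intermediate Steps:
$x{\left(X \right)} = - \frac{3}{4} + \frac{1}{4 X}$
$s{\left(A,O \right)} = - \frac{11}{14} - O$ ($s{\left(A,O \right)} = \frac{1 - -21}{4 \left(-7\right)} - O = \frac{1}{4} \left(- \frac{1}{7}\right) \left(1 + 21\right) - O = \frac{1}{4} \left(- \frac{1}{7}\right) 22 - O = - \frac{11}{14} - O$)
$- \frac{11801}{-3822} - \frac{8574}{s{\left(-81 + 62,122 \right)}} = - \frac{11801}{-3822} - \frac{8574}{- \frac{11}{14} - 122} = \left(-11801\right) \left(- \frac{1}{3822}\right) - \frac{8574}{- \frac{11}{14} - 122} = \frac{11801}{3822} - \frac{8574}{- \frac{1719}{14}} = \frac{11801}{3822} - - \frac{40012}{573} = \frac{11801}{3822} + \frac{40012}{573} = \frac{17743093}{243334}$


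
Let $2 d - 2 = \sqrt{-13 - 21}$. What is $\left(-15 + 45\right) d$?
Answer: $30 + 15 i \sqrt{34} \approx 30.0 + 87.464 i$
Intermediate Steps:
$d = 1 + \frac{i \sqrt{34}}{2}$ ($d = 1 + \frac{\sqrt{-13 - 21}}{2} = 1 + \frac{\sqrt{-34}}{2} = 1 + \frac{i \sqrt{34}}{2} \approx 1.0 + 2.9155 i$)
$\left(-15 + 45\right) d = \left(-15 + 45\right) \left(1 + \frac{i \sqrt{34}}{2}\right) = 30 \left(1 + \frac{i \sqrt{34}}{2}\right) = 30 + 15 i \sqrt{34}$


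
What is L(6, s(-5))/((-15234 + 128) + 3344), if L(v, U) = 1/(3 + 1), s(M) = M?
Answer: -1/47048 ≈ -2.1255e-5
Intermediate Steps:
L(v, U) = ¼ (L(v, U) = 1/4 = ¼)
L(6, s(-5))/((-15234 + 128) + 3344) = 1/(4*((-15234 + 128) + 3344)) = 1/(4*(-15106 + 3344)) = (¼)/(-11762) = (¼)*(-1/11762) = -1/47048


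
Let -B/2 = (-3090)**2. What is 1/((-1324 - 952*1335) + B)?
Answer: -1/20368444 ≈ -4.9096e-8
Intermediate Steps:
B = -19096200 (B = -2*(-3090)**2 = -2*9548100 = -19096200)
1/((-1324 - 952*1335) + B) = 1/((-1324 - 952*1335) - 19096200) = 1/((-1324 - 1270920) - 19096200) = 1/(-1272244 - 19096200) = 1/(-20368444) = -1/20368444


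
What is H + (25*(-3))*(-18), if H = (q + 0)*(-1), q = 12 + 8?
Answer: 1330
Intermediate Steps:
q = 20
H = -20 (H = (20 + 0)*(-1) = 20*(-1) = -20)
H + (25*(-3))*(-18) = -20 + (25*(-3))*(-18) = -20 - 75*(-18) = -20 + 1350 = 1330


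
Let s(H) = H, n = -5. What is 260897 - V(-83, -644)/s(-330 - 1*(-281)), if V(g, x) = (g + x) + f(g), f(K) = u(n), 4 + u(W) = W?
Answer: 12783217/49 ≈ 2.6088e+5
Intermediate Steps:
u(W) = -4 + W
f(K) = -9 (f(K) = -4 - 5 = -9)
V(g, x) = -9 + g + x (V(g, x) = (g + x) - 9 = -9 + g + x)
260897 - V(-83, -644)/s(-330 - 1*(-281)) = 260897 - (-9 - 83 - 644)/(-330 - 1*(-281)) = 260897 - (-736)/(-330 + 281) = 260897 - (-736)/(-49) = 260897 - (-736)*(-1)/49 = 260897 - 1*736/49 = 260897 - 736/49 = 12783217/49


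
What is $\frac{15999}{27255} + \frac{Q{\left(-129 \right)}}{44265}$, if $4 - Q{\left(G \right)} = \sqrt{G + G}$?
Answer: $\frac{47220317}{80429505} - \frac{i \sqrt{258}}{44265} \approx 0.5871 - 0.00036287 i$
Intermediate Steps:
$Q{\left(G \right)} = 4 - \sqrt{2} \sqrt{G}$ ($Q{\left(G \right)} = 4 - \sqrt{G + G} = 4 - \sqrt{2 G} = 4 - \sqrt{2} \sqrt{G}$)
$\frac{15999}{27255} + \frac{Q{\left(-129 \right)}}{44265} = \frac{15999}{27255} + \frac{4 - \sqrt{2} \sqrt{-129}}{44265} = 15999 \cdot \frac{1}{27255} + \left(4 - \sqrt{2} i \sqrt{129}\right) \frac{1}{44265} = \frac{5333}{9085} + \left(4 - i \sqrt{258}\right) \frac{1}{44265} = \frac{5333}{9085} + \left(\frac{4}{44265} - \frac{i \sqrt{258}}{44265}\right) = \frac{47220317}{80429505} - \frac{i \sqrt{258}}{44265}$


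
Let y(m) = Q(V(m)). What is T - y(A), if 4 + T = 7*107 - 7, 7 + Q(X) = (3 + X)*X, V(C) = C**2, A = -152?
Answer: -533863383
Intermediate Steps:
Q(X) = -7 + X*(3 + X) (Q(X) = -7 + (3 + X)*X = -7 + X*(3 + X))
y(m) = -7 + m**4 + 3*m**2 (y(m) = -7 + (m**2)**2 + 3*m**2 = -7 + m**4 + 3*m**2)
T = 738 (T = -4 + (7*107 - 7) = -4 + (749 - 7) = -4 + 742 = 738)
T - y(A) = 738 - (-7 + (-152)**4 + 3*(-152)**2) = 738 - (-7 + 533794816 + 3*23104) = 738 - (-7 + 533794816 + 69312) = 738 - 1*533864121 = 738 - 533864121 = -533863383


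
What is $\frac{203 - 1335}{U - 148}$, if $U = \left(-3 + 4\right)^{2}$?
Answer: $\frac{1132}{147} \approx 7.7007$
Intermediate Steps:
$U = 1$ ($U = 1^{2} = 1$)
$\frac{203 - 1335}{U - 148} = \frac{203 - 1335}{1 - 148} = \frac{203 - 1335}{-147} = \left(-1132\right) \left(- \frac{1}{147}\right) = \frac{1132}{147}$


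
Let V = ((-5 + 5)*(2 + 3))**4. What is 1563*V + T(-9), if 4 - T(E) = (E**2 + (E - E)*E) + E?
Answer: -68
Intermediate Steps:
V = 0 (V = (0*5)**4 = 0**4 = 0)
T(E) = 4 - E - E**2 (T(E) = 4 - ((E**2 + (E - E)*E) + E) = 4 - ((E**2 + 0*E) + E) = 4 - ((E**2 + 0) + E) = 4 - (E**2 + E) = 4 - (E + E**2) = 4 + (-E - E**2) = 4 - E - E**2)
1563*V + T(-9) = 1563*0 + (4 - 1*(-9) - 1*(-9)**2) = 0 + (4 + 9 - 1*81) = 0 + (4 + 9 - 81) = 0 - 68 = -68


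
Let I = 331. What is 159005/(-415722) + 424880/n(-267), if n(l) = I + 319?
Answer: 17652861011/27021930 ≈ 653.28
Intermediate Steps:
n(l) = 650 (n(l) = 331 + 319 = 650)
159005/(-415722) + 424880/n(-267) = 159005/(-415722) + 424880/650 = 159005*(-1/415722) + 424880*(1/650) = -159005/415722 + 42488/65 = 17652861011/27021930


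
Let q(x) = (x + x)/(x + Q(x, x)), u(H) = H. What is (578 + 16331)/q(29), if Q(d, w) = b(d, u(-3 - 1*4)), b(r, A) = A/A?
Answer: 253635/29 ≈ 8746.0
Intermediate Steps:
b(r, A) = 1
Q(d, w) = 1
q(x) = 2*x/(1 + x) (q(x) = (x + x)/(x + 1) = (2*x)/(1 + x) = 2*x/(1 + x))
(578 + 16331)/q(29) = (578 + 16331)/((2*29/(1 + 29))) = 16909/((2*29/30)) = 16909/((2*29*(1/30))) = 16909/(29/15) = 16909*(15/29) = 253635/29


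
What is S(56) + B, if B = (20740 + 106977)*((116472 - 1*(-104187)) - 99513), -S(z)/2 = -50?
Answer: 15472403782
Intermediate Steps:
S(z) = 100 (S(z) = -2*(-50) = 100)
B = 15472403682 (B = 127717*((116472 + 104187) - 99513) = 127717*(220659 - 99513) = 127717*121146 = 15472403682)
S(56) + B = 100 + 15472403682 = 15472403782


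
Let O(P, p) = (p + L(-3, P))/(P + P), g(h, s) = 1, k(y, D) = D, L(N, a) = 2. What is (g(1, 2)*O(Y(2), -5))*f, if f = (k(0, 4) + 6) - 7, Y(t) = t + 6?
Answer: -9/16 ≈ -0.56250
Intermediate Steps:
Y(t) = 6 + t
O(P, p) = (2 + p)/(2*P) (O(P, p) = (p + 2)/(P + P) = (2 + p)/((2*P)) = (2 + p)*(1/(2*P)) = (2 + p)/(2*P))
f = 3 (f = (4 + 6) - 7 = 10 - 7 = 3)
(g(1, 2)*O(Y(2), -5))*f = (1*((2 - 5)/(2*(6 + 2))))*3 = (1*((½)*(-3)/8))*3 = (1*((½)*(⅛)*(-3)))*3 = (1*(-3/16))*3 = -3/16*3 = -9/16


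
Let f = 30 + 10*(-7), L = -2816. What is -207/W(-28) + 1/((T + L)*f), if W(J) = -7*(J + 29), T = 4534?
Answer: 14225033/481040 ≈ 29.571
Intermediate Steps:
W(J) = -203 - 7*J (W(J) = -7*(29 + J) = -203 - 7*J)
f = -40 (f = 30 - 70 = -40)
-207/W(-28) + 1/((T + L)*f) = -207/(-203 - 7*(-28)) + 1/((4534 - 2816)*(-40)) = -207/(-203 + 196) - 1/40/1718 = -207/(-7) + (1/1718)*(-1/40) = -207*(-1/7) - 1/68720 = 207/7 - 1/68720 = 14225033/481040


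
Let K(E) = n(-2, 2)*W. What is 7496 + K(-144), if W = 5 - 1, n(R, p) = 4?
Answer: 7512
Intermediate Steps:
W = 4
K(E) = 16 (K(E) = 4*4 = 16)
7496 + K(-144) = 7496 + 16 = 7512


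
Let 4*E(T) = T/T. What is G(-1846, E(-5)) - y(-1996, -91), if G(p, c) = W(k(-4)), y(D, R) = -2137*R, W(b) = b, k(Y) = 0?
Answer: -194467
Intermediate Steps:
E(T) = ¼ (E(T) = (T/T)/4 = (¼)*1 = ¼)
G(p, c) = 0
G(-1846, E(-5)) - y(-1996, -91) = 0 - (-2137)*(-91) = 0 - 1*194467 = 0 - 194467 = -194467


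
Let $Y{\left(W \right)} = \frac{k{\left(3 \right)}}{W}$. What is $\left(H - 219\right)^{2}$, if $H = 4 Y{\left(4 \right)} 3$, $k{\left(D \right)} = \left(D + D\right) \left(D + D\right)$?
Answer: $12321$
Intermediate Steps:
$k{\left(D \right)} = 4 D^{2}$ ($k{\left(D \right)} = 2 D 2 D = 4 D^{2}$)
$Y{\left(W \right)} = \frac{36}{W}$ ($Y{\left(W \right)} = \frac{4 \cdot 3^{2}}{W} = \frac{4 \cdot 9}{W} = \frac{36}{W}$)
$H = 108$ ($H = 4 \cdot \frac{36}{4} \cdot 3 = 4 \cdot 36 \cdot \frac{1}{4} \cdot 3 = 4 \cdot 9 \cdot 3 = 36 \cdot 3 = 108$)
$\left(H - 219\right)^{2} = \left(108 - 219\right)^{2} = \left(-111\right)^{2} = 12321$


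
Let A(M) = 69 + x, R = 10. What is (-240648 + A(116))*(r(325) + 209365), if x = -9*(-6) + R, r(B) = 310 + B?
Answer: -50508150000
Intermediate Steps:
x = 64 (x = -9*(-6) + 10 = 54 + 10 = 64)
A(M) = 133 (A(M) = 69 + 64 = 133)
(-240648 + A(116))*(r(325) + 209365) = (-240648 + 133)*((310 + 325) + 209365) = -240515*(635 + 209365) = -240515*210000 = -50508150000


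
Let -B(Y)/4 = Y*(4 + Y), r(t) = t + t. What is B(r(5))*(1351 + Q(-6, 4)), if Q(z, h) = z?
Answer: -753200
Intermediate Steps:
r(t) = 2*t
B(Y) = -4*Y*(4 + Y)
B(r(5))*(1351 + Q(-6, 4)) = (-4*2*5*(4 + 2*5))*(1351 - 6) = -4*10*(4 + 10)*1345 = -4*10*14*1345 = -560*1345 = -753200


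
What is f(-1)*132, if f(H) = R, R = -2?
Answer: -264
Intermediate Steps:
f(H) = -2
f(-1)*132 = -2*132 = -264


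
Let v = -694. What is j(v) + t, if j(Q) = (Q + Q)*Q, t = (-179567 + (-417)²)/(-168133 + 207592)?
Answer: 38009744170/39459 ≈ 9.6327e+5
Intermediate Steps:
t = -5678/39459 (t = (-179567 + 173889)/39459 = -5678*1/39459 = -5678/39459 ≈ -0.14390)
j(Q) = 2*Q² (j(Q) = (2*Q)*Q = 2*Q²)
j(v) + t = 2*(-694)² - 5678/39459 = 2*481636 - 5678/39459 = 963272 - 5678/39459 = 38009744170/39459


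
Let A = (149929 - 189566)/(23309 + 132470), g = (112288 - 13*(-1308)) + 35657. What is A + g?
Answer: 1976580818/11983 ≈ 1.6495e+5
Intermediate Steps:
g = 164949 (g = (112288 + 17004) + 35657 = 129292 + 35657 = 164949)
A = -3049/11983 (A = -39637/155779 = -39637*1/155779 = -3049/11983 ≈ -0.25444)
A + g = -3049/11983 + 164949 = 1976580818/11983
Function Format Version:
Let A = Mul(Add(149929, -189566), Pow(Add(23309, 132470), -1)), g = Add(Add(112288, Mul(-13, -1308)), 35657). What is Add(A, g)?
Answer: Rational(1976580818, 11983) ≈ 1.6495e+5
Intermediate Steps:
g = 164949 (g = Add(Add(112288, 17004), 35657) = Add(129292, 35657) = 164949)
A = Rational(-3049, 11983) (A = Mul(-39637, Pow(155779, -1)) = Mul(-39637, Rational(1, 155779)) = Rational(-3049, 11983) ≈ -0.25444)
Add(A, g) = Add(Rational(-3049, 11983), 164949) = Rational(1976580818, 11983)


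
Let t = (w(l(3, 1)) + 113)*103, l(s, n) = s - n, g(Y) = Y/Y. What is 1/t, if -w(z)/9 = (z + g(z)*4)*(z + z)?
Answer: -1/10609 ≈ -9.4260e-5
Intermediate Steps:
g(Y) = 1
w(z) = -18*z*(4 + z) (w(z) = -9*(z + 1*4)*(z + z) = -9*(z + 4)*2*z = -9*(4 + z)*2*z = -18*z*(4 + z))
t = -10609 (t = (-18*(3 - 1*1)*(4 + (3 - 1*1)) + 113)*103 = (-18*(3 - 1)*(4 + (3 - 1)) + 113)*103 = (-18*2*(4 + 2) + 113)*103 = (-18*2*6 + 113)*103 = (-216 + 113)*103 = -103*103 = -10609)
1/t = 1/(-10609) = -1/10609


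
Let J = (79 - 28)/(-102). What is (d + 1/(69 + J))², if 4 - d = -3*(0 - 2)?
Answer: 73984/18769 ≈ 3.9418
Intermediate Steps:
J = -½ (J = 51*(-1/102) = -½ ≈ -0.50000)
d = -2 (d = 4 - (-3)*(0 - 2) = 4 - (-3)*(-2) = 4 - 1*6 = 4 - 6 = -2)
(d + 1/(69 + J))² = (-2 + 1/(69 - ½))² = (-2 + 1/(137/2))² = (-2 + 2/137)² = (-272/137)² = 73984/18769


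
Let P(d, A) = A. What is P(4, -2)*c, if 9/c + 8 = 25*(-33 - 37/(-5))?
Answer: 1/36 ≈ 0.027778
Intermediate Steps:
c = -1/72 (c = 9/(-8 + 25*(-33 - 37/(-5))) = 9/(-8 + 25*(-33 - 37*(-⅕))) = 9/(-8 + 25*(-33 + 37/5)) = 9/(-8 + 25*(-128/5)) = 9/(-8 - 640) = 9/(-648) = 9*(-1/648) = -1/72 ≈ -0.013889)
P(4, -2)*c = -2*(-1/72) = 1/36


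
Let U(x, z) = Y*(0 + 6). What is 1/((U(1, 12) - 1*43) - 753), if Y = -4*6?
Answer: -1/940 ≈ -0.0010638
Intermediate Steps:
Y = -24
U(x, z) = -144 (U(x, z) = -24*(0 + 6) = -24*6 = -144)
1/((U(1, 12) - 1*43) - 753) = 1/((-144 - 1*43) - 753) = 1/((-144 - 43) - 753) = 1/(-187 - 753) = 1/(-940) = -1/940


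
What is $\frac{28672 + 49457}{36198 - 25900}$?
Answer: $\frac{78129}{10298} \approx 7.5868$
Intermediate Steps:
$\frac{28672 + 49457}{36198 - 25900} = \frac{78129}{36198 - 25900} = \frac{78129}{10298}$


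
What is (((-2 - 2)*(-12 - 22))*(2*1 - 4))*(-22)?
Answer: 5984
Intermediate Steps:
(((-2 - 2)*(-12 - 22))*(2*1 - 4))*(-22) = ((-4*(-34))*(2 - 4))*(-22) = (136*(-2))*(-22) = -272*(-22) = 5984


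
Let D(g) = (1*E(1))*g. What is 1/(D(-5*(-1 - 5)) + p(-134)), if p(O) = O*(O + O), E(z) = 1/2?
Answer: 1/35927 ≈ 2.7834e-5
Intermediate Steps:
E(z) = ½
D(g) = g/2 (D(g) = (1*(½))*g = g/2)
p(O) = 2*O² (p(O) = O*(2*O) = 2*O²)
1/(D(-5*(-1 - 5)) + p(-134)) = 1/((-5*(-1 - 5))/2 + 2*(-134)²) = 1/((-5*(-6))/2 + 2*17956) = 1/((½)*30 + 35912) = 1/(15 + 35912) = 1/35927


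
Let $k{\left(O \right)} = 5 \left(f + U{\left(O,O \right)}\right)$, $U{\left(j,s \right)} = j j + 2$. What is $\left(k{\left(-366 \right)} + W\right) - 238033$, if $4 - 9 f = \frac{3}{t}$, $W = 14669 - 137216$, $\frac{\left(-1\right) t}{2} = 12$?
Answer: $\frac{7421095}{24} \approx 3.0921 \cdot 10^{5}$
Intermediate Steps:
$t = -24$ ($t = \left(-2\right) 12 = -24$)
$W = -122547$ ($W = 14669 - 137216 = -122547$)
$U{\left(j,s \right)} = 2 + j^{2}$ ($U{\left(j,s \right)} = j^{2} + 2 = 2 + j^{2}$)
$f = \frac{11}{24}$ ($f = \frac{4}{9} - \frac{3 \frac{1}{-24}}{9} = \frac{4}{9} - \frac{3 \left(- \frac{1}{24}\right)}{9} = \frac{4}{9} - - \frac{1}{72} = \frac{4}{9} + \frac{1}{72} = \frac{11}{24} \approx 0.45833$)
$k{\left(O \right)} = \frac{295}{24} + 5 O^{2}$ ($k{\left(O \right)} = 5 \left(\frac{11}{24} + \left(2 + O^{2}\right)\right) = 5 \left(\frac{59}{24} + O^{2}\right) = \frac{295}{24} + 5 O^{2}$)
$\left(k{\left(-366 \right)} + W\right) - 238033 = \left(\left(\frac{295}{24} + 5 \left(-366\right)^{2}\right) - 122547\right) - 238033 = \left(\left(\frac{295}{24} + 5 \cdot 133956\right) - 122547\right) - 238033 = \left(\left(\frac{295}{24} + 669780\right) - 122547\right) - 238033 = \left(\frac{16075015}{24} - 122547\right) - 238033 = \frac{13133887}{24} - 238033 = \frac{7421095}{24}$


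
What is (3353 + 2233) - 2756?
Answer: 2830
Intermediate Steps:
(3353 + 2233) - 2756 = 5586 - 2756 = 2830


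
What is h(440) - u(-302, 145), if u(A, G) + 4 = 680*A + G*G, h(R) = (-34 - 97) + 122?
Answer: 184330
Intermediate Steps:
h(R) = -9 (h(R) = -131 + 122 = -9)
u(A, G) = -4 + G² + 680*A (u(A, G) = -4 + (680*A + G*G) = -4 + (680*A + G²) = -4 + (G² + 680*A) = -4 + G² + 680*A)
h(440) - u(-302, 145) = -9 - (-4 + 145² + 680*(-302)) = -9 - (-4 + 21025 - 205360) = -9 - 1*(-184339) = -9 + 184339 = 184330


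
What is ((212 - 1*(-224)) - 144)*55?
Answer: 16060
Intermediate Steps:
((212 - 1*(-224)) - 144)*55 = ((212 + 224) - 144)*55 = (436 - 144)*55 = 292*55 = 16060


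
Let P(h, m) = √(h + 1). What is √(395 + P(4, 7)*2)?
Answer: √(395 + 2*√5) ≈ 19.987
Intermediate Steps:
P(h, m) = √(1 + h)
√(395 + P(4, 7)*2) = √(395 + √(1 + 4)*2) = √(395 + √5*2) = √(395 + 2*√5)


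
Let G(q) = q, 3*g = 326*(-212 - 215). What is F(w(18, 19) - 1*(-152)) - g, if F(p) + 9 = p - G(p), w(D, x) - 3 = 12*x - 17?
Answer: 139175/3 ≈ 46392.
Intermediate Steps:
w(D, x) = -14 + 12*x (w(D, x) = 3 + (12*x - 17) = 3 + (-17 + 12*x) = -14 + 12*x)
g = -139202/3 (g = (326*(-212 - 215))/3 = (326*(-427))/3 = (⅓)*(-139202) = -139202/3 ≈ -46401.)
F(p) = -9 (F(p) = -9 + (p - p) = -9 + 0 = -9)
F(w(18, 19) - 1*(-152)) - g = -9 - 1*(-139202/3) = -9 + 139202/3 = 139175/3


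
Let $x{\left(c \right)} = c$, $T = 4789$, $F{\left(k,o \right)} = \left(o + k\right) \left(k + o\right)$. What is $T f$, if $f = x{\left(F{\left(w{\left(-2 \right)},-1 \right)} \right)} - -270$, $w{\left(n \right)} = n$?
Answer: $1336131$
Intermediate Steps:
$F{\left(k,o \right)} = \left(k + o\right)^{2}$ ($F{\left(k,o \right)} = \left(k + o\right) \left(k + o\right) = \left(k + o\right)^{2}$)
$f = 279$ ($f = \left(-2 - 1\right)^{2} - -270 = \left(-3\right)^{2} + 270 = 9 + 270 = 279$)
$T f = 4789 \cdot 279 = 1336131$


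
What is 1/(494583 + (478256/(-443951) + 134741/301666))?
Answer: 133924922366/66236905423370573 ≈ 2.0219e-6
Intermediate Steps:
1/(494583 + (478256/(-443951) + 134741/301666)) = 1/(494583 + (478256*(-1/443951) + 134741*(1/301666))) = 1/(494583 + (-478256/443951 + 134741/301666)) = 1/(494583 - 84455172805/133924922366) = 1/(66236905423370573/133924922366) = 133924922366/66236905423370573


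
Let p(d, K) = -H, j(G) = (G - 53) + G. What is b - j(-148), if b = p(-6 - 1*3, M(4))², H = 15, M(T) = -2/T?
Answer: 574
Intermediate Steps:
j(G) = -53 + 2*G (j(G) = (-53 + G) + G = -53 + 2*G)
p(d, K) = -15 (p(d, K) = -1*15 = -15)
b = 225 (b = (-15)² = 225)
b - j(-148) = 225 - (-53 + 2*(-148)) = 225 - (-53 - 296) = 225 - 1*(-349) = 225 + 349 = 574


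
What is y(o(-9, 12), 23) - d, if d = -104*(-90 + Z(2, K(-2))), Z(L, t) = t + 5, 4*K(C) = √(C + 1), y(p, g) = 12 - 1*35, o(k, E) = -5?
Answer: -8863 + 26*I ≈ -8863.0 + 26.0*I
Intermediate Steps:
y(p, g) = -23 (y(p, g) = 12 - 35 = -23)
K(C) = √(1 + C)/4 (K(C) = √(C + 1)/4 = √(1 + C)/4)
Z(L, t) = 5 + t
d = 8840 - 26*I (d = -104*(-90 + (5 + √(1 - 2)/4)) = -104*(-90 + (5 + √(-1)/4)) = -104*(-90 + (5 + I/4)) = -104*(-85 + I/4) = 8840 - 26*I ≈ 8840.0 - 26.0*I)
y(o(-9, 12), 23) - d = -23 - (8840 - 26*I) = -23 + (-8840 + 26*I) = -8863 + 26*I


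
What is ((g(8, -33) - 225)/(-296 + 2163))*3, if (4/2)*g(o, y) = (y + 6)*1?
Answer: -1431/3734 ≈ -0.38323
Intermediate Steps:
g(o, y) = 3 + y/2 (g(o, y) = ((y + 6)*1)/2 = ((6 + y)*1)/2 = (6 + y)/2 = 3 + y/2)
((g(8, -33) - 225)/(-296 + 2163))*3 = (((3 + (½)*(-33)) - 225)/(-296 + 2163))*3 = (((3 - 33/2) - 225)/1867)*3 = ((-27/2 - 225)*(1/1867))*3 = -477/2*1/1867*3 = -477/3734*3 = -1431/3734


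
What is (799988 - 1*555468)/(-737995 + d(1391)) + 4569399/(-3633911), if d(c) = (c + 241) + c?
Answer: -1061736059887/667705708873 ≈ -1.5901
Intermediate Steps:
d(c) = 241 + 2*c (d(c) = (241 + c) + c = 241 + 2*c)
(799988 - 1*555468)/(-737995 + d(1391)) + 4569399/(-3633911) = (799988 - 1*555468)/(-737995 + (241 + 2*1391)) + 4569399/(-3633911) = (799988 - 555468)/(-737995 + (241 + 2782)) + 4569399*(-1/3633911) = 244520/(-737995 + 3023) - 4569399/3633911 = 244520/(-734972) - 4569399/3633911 = 244520*(-1/734972) - 4569399/3633911 = -61130/183743 - 4569399/3633911 = -1061736059887/667705708873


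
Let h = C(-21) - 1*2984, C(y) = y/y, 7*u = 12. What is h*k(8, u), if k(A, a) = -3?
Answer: 8949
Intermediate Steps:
u = 12/7 (u = (⅐)*12 = 12/7 ≈ 1.7143)
C(y) = 1
h = -2983 (h = 1 - 1*2984 = 1 - 2984 = -2983)
h*k(8, u) = -2983*(-3) = 8949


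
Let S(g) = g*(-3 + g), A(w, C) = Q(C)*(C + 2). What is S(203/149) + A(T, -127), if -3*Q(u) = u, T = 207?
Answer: -352589471/66603 ≈ -5293.9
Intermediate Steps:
Q(u) = -u/3
A(w, C) = -C*(2 + C)/3 (A(w, C) = (-C/3)*(C + 2) = (-C/3)*(2 + C) = -C*(2 + C)/3)
S(203/149) + A(T, -127) = (203/149)*(-3 + 203/149) - 1/3*(-127)*(2 - 127) = (203*(1/149))*(-3 + 203*(1/149)) - 1/3*(-127)*(-125) = 203*(-3 + 203/149)/149 - 15875/3 = (203/149)*(-244/149) - 15875/3 = -49532/22201 - 15875/3 = -352589471/66603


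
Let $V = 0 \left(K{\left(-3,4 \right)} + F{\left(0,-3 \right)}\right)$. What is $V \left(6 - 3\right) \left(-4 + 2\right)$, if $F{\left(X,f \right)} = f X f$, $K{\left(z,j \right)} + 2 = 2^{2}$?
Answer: $0$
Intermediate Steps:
$K{\left(z,j \right)} = 2$ ($K{\left(z,j \right)} = -2 + 2^{2} = -2 + 4 = 2$)
$F{\left(X,f \right)} = X f^{2}$ ($F{\left(X,f \right)} = X f f = X f^{2}$)
$V = 0$ ($V = 0 \left(2 + 0 \left(-3\right)^{2}\right) = 0 \left(2 + 0 \cdot 9\right) = 0 \left(2 + 0\right) = 0 \cdot 2 = 0$)
$V \left(6 - 3\right) \left(-4 + 2\right) = 0 \left(6 - 3\right) \left(-4 + 2\right) = 0 \cdot 3 \left(-2\right) = 0 \left(-6\right) = 0$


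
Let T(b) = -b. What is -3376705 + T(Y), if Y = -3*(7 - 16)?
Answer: -3376732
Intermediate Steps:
Y = 27 (Y = -3*(-9) = 27)
-3376705 + T(Y) = -3376705 - 1*27 = -3376705 - 27 = -3376732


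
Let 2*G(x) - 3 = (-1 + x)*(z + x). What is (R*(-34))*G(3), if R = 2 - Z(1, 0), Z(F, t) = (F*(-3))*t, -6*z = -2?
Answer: -986/3 ≈ -328.67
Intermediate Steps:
z = 1/3 (z = -1/6*(-2) = 1/3 ≈ 0.33333)
Z(F, t) = -3*F*t (Z(F, t) = (-3*F)*t = -3*F*t)
G(x) = 3/2 + (-1 + x)*(1/3 + x)/2 (G(x) = 3/2 + ((-1 + x)*(1/3 + x))/2 = 3/2 + (-1 + x)*(1/3 + x)/2)
R = 2 (R = 2 - (-3)*0 = 2 - 1*0 = 2 + 0 = 2)
(R*(-34))*G(3) = (2*(-34))*(4/3 + (1/2)*3**2 - 1/3*3) = -68*(4/3 + (1/2)*9 - 1) = -68*(4/3 + 9/2 - 1) = -68*29/6 = -986/3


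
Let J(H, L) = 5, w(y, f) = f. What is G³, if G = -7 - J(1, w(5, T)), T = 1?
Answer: -1728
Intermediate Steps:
G = -12 (G = -7 - 1*5 = -7 - 5 = -12)
G³ = (-12)³ = -1728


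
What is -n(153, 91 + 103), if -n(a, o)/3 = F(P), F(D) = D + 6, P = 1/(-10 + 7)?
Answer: 17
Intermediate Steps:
P = -⅓ (P = 1/(-3) = -⅓ ≈ -0.33333)
F(D) = 6 + D
n(a, o) = -17 (n(a, o) = -3*(6 - ⅓) = -3*17/3 = -17)
-n(153, 91 + 103) = -1*(-17) = 17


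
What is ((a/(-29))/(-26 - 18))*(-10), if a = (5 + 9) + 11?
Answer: -125/638 ≈ -0.19592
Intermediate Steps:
a = 25 (a = 14 + 11 = 25)
((a/(-29))/(-26 - 18))*(-10) = ((25/(-29))/(-26 - 18))*(-10) = ((25*(-1/29))/(-44))*(-10) = -1/44*(-25/29)*(-10) = (25/1276)*(-10) = -125/638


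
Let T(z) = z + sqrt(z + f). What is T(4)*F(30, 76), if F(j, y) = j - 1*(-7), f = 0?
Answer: 222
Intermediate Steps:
F(j, y) = 7 + j (F(j, y) = j + 7 = 7 + j)
T(z) = z + sqrt(z) (T(z) = z + sqrt(z + 0) = z + sqrt(z))
T(4)*F(30, 76) = (4 + sqrt(4))*(7 + 30) = (4 + 2)*37 = 6*37 = 222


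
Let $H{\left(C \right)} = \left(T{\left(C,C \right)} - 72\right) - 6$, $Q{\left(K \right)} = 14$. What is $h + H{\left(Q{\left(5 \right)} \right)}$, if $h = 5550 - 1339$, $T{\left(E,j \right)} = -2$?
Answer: $4131$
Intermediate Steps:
$H{\left(C \right)} = -80$ ($H{\left(C \right)} = \left(-2 - 72\right) - 6 = -74 - 6 = -80$)
$h = 4211$
$h + H{\left(Q{\left(5 \right)} \right)} = 4211 - 80 = 4131$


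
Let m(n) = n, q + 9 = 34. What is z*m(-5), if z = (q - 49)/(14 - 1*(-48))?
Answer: 60/31 ≈ 1.9355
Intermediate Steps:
q = 25 (q = -9 + 34 = 25)
z = -12/31 (z = (25 - 49)/(14 - 1*(-48)) = -24/(14 + 48) = -24/62 = -24*1/62 = -12/31 ≈ -0.38710)
z*m(-5) = -12/31*(-5) = 60/31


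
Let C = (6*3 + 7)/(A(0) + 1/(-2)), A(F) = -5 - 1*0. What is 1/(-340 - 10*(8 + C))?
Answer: -11/4120 ≈ -0.0026699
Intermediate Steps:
A(F) = -5 (A(F) = -5 + 0 = -5)
C = -50/11 (C = (6*3 + 7)/(-5 + 1/(-2)) = (18 + 7)/(-5 - ½) = 25/(-11/2) = 25*(-2/11) = -50/11 ≈ -4.5455)
1/(-340 - 10*(8 + C)) = 1/(-340 - 10*(8 - 50/11)) = 1/(-340 - 10*38/11) = 1/(-340 - 380/11) = 1/(-4120/11) = -11/4120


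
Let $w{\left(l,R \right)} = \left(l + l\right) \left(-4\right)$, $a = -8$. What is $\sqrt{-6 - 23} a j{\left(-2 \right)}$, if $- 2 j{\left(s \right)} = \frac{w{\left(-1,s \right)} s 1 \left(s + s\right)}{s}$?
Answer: $- 128 i \sqrt{29} \approx - 689.3 i$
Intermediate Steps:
$w{\left(l,R \right)} = - 8 l$ ($w{\left(l,R \right)} = 2 l \left(-4\right) = - 8 l$)
$j{\left(s \right)} = - 8 s$ ($j{\left(s \right)} = - \frac{\left(-8\right) \left(-1\right) s 1 \left(s + s\right) \frac{1}{s}}{2} = - \frac{8 s 1 \cdot 2 s \frac{1}{s}}{2} = - \frac{8 s 2 s \frac{1}{s}}{2} = - \frac{16 s^{2} \frac{1}{s}}{2} = - \frac{16 s}{2} = - 8 s$)
$\sqrt{-6 - 23} a j{\left(-2 \right)} = \sqrt{-6 - 23} \left(-8\right) \left(\left(-8\right) \left(-2\right)\right) = \sqrt{-29} \left(-8\right) 16 = i \sqrt{29} \left(-8\right) 16 = - 8 i \sqrt{29} \cdot 16 = - 128 i \sqrt{29}$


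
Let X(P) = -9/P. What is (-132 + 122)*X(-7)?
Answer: -90/7 ≈ -12.857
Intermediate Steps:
(-132 + 122)*X(-7) = (-132 + 122)*(-9/(-7)) = -(-90)*(-1)/7 = -10*9/7 = -90/7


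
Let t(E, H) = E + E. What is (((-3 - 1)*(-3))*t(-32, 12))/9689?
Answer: -768/9689 ≈ -0.079265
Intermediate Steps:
t(E, H) = 2*E
(((-3 - 1)*(-3))*t(-32, 12))/9689 = (((-3 - 1)*(-3))*(2*(-32)))/9689 = (-4*(-3)*(-64))*(1/9689) = (12*(-64))*(1/9689) = -768*1/9689 = -768/9689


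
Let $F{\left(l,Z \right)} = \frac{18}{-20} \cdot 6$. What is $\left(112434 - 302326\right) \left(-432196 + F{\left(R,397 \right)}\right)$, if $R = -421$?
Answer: $\frac{410357941244}{5} \approx 8.2072 \cdot 10^{10}$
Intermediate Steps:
$F{\left(l,Z \right)} = - \frac{27}{5}$ ($F{\left(l,Z \right)} = 18 \left(- \frac{1}{20}\right) 6 = \left(- \frac{9}{10}\right) 6 = - \frac{27}{5}$)
$\left(112434 - 302326\right) \left(-432196 + F{\left(R,397 \right)}\right) = \left(112434 - 302326\right) \left(-432196 - \frac{27}{5}\right) = \left(-189892\right) \left(- \frac{2161007}{5}\right) = \frac{410357941244}{5}$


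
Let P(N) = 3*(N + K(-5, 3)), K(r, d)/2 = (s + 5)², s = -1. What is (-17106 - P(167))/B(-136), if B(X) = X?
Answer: 17703/136 ≈ 130.17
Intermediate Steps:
K(r, d) = 32 (K(r, d) = 2*(-1 + 5)² = 2*4² = 2*16 = 32)
P(N) = 96 + 3*N (P(N) = 3*(N + 32) = 3*(32 + N) = 96 + 3*N)
(-17106 - P(167))/B(-136) = (-17106 - (96 + 3*167))/(-136) = (-17106 - (96 + 501))*(-1/136) = (-17106 - 1*597)*(-1/136) = (-17106 - 597)*(-1/136) = -17703*(-1/136) = 17703/136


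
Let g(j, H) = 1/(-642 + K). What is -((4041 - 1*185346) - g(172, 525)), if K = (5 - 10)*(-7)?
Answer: 110052134/607 ≈ 1.8131e+5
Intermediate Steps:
K = 35 (K = -5*(-7) = 35)
g(j, H) = -1/607 (g(j, H) = 1/(-642 + 35) = 1/(-607) = -1/607)
-((4041 - 1*185346) - g(172, 525)) = -((4041 - 1*185346) - 1*(-1/607)) = -((4041 - 185346) + 1/607) = -(-181305 + 1/607) = -1*(-110052134/607) = 110052134/607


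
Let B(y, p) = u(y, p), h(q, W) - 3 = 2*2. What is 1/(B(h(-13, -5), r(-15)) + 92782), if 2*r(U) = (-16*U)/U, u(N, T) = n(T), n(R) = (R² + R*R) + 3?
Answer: 1/92913 ≈ 1.0763e-5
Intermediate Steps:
n(R) = 3 + 2*R² (n(R) = (R² + R²) + 3 = 2*R² + 3 = 3 + 2*R²)
u(N, T) = 3 + 2*T²
h(q, W) = 7 (h(q, W) = 3 + 2*2 = 3 + 4 = 7)
r(U) = -8 (r(U) = ((-16*U)/U)/2 = (½)*(-16) = -8)
B(y, p) = 3 + 2*p²
1/(B(h(-13, -5), r(-15)) + 92782) = 1/((3 + 2*(-8)²) + 92782) = 1/((3 + 2*64) + 92782) = 1/((3 + 128) + 92782) = 1/(131 + 92782) = 1/92913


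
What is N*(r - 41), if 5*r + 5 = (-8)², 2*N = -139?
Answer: 10147/5 ≈ 2029.4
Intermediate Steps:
N = -139/2 (N = (½)*(-139) = -139/2 ≈ -69.500)
r = 59/5 (r = -1 + (⅕)*(-8)² = -1 + (⅕)*64 = -1 + 64/5 = 59/5 ≈ 11.800)
N*(r - 41) = -139*(59/5 - 41)/2 = -139/2*(-146/5) = 10147/5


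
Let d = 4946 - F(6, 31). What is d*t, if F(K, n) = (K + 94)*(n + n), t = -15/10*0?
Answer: 0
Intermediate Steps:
t = 0 (t = -15*⅒*0 = -3/2*0 = 0)
F(K, n) = 2*n*(94 + K) (F(K, n) = (94 + K)*(2*n) = 2*n*(94 + K))
d = -1254 (d = 4946 - 2*31*(94 + 6) = 4946 - 2*31*100 = 4946 - 1*6200 = 4946 - 6200 = -1254)
d*t = -1254*0 = 0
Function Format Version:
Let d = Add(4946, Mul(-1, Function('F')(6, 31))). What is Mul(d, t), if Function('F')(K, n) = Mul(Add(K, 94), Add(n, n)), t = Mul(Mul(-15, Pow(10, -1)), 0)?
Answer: 0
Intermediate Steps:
t = 0 (t = Mul(Mul(-15, Rational(1, 10)), 0) = Mul(Rational(-3, 2), 0) = 0)
Function('F')(K, n) = Mul(2, n, Add(94, K)) (Function('F')(K, n) = Mul(Add(94, K), Mul(2, n)) = Mul(2, n, Add(94, K)))
d = -1254 (d = Add(4946, Mul(-1, Mul(2, 31, Add(94, 6)))) = Add(4946, Mul(-1, Mul(2, 31, 100))) = Add(4946, Mul(-1, 6200)) = Add(4946, -6200) = -1254)
Mul(d, t) = Mul(-1254, 0) = 0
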